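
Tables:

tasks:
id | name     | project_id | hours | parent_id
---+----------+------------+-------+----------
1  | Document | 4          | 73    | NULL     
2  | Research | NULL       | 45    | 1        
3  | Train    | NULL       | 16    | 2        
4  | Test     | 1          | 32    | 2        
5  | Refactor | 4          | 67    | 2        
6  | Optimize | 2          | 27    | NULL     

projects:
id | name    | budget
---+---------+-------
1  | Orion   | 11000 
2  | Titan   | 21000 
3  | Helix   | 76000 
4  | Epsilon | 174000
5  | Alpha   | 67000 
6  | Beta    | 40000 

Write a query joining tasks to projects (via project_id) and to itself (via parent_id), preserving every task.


Two LEFT JOINs from the same base table tasks: one to projects via project_id, one to tasks itself via parent_id. Both are LEFT so every task is preserved.
Match against projects:
  - task 1 (Document): project_id=4 -> matches Epsilon
  - task 2 (Research): project_id=NULL, no match -> kept with NULL
  - task 3 (Train): project_id=NULL, no match -> kept with NULL
  - task 4 (Test): project_id=1 -> matches Orion
  - task 5 (Refactor): project_id=4 -> matches Epsilon
  - task 6 (Optimize): project_id=2 -> matches Titan
Match against tasks (self):
  - task 1 (Document): parent_id=NULL -> NULL
  - task 2 (Research): parent_id=1 -> Document
  - task 3 (Train): parent_id=2 -> Research
  - task 4 (Test): parent_id=2 -> Research
  - task 5 (Refactor): parent_id=2 -> Research
  - task 6 (Optimize): parent_id=NULL -> NULL

SQL:
SELECT a.name, b.name AS project, c.name AS parent
FROM tasks a
LEFT JOIN projects b ON a.project_id = b.id
LEFT JOIN tasks c ON a.parent_id = c.id

Result:
name     | project | parent  
---------+---------+---------
Document | Epsilon | NULL    
Research | NULL    | Document
Train    | NULL    | Research
Test     | Orion   | Research
Refactor | Epsilon | Research
Optimize | Titan   | NULL    


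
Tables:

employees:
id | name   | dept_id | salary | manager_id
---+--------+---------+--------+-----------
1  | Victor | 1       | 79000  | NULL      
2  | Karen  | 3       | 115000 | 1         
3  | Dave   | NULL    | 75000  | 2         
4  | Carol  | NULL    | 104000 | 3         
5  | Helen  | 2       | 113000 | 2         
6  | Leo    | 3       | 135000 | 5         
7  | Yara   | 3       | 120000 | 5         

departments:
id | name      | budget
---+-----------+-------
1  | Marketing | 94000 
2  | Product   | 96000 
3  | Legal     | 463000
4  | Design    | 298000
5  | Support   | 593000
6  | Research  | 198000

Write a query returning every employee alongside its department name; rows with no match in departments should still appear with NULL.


LEFT JOIN keeps every row from employees (the left table); where dept_id has no match in departments, the department columns become NULL. Walk through each employee:
  - employee 1 (Victor): dept_id=1 -> matches Marketing
  - employee 2 (Karen): dept_id=3 -> matches Legal
  - employee 3 (Dave): dept_id=NULL, no match -> kept with NULL
  - employee 4 (Carol): dept_id=NULL, no match -> kept with NULL
  - employee 5 (Helen): dept_id=2 -> matches Product
  - employee 6 (Leo): dept_id=3 -> matches Legal
  - employee 7 (Yara): dept_id=3 -> matches Legal
All 7 rows appear; 2 have NULL department.

SQL:
SELECT a.name, b.name AS department
FROM employees a
LEFT JOIN departments b ON a.dept_id = b.id

Result:
name   | department
-------+-----------
Victor | Marketing 
Karen  | Legal     
Dave   | NULL      
Carol  | NULL      
Helen  | Product   
Leo    | Legal     
Yara   | Legal     


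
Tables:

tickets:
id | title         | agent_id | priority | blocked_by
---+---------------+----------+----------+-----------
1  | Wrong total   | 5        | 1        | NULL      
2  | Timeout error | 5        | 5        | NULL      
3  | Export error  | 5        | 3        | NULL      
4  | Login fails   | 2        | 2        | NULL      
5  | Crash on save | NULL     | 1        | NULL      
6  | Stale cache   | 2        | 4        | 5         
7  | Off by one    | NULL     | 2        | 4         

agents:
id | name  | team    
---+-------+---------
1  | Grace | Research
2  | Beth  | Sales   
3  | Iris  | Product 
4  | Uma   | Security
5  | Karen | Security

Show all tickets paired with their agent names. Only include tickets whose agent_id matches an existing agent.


INNER JOIN keeps only tickets rows whose agent_id matches an id in agents. Walk through each ticket:
  - ticket 1 (Wrong total): agent_id=5 -> matches Karen
  - ticket 2 (Timeout error): agent_id=5 -> matches Karen
  - ticket 3 (Export error): agent_id=5 -> matches Karen
  - ticket 4 (Login fails): agent_id=2 -> matches Beth
  - ticket 5 (Crash on save): agent_id=NULL, no match -> dropped
  - ticket 6 (Stale cache): agent_id=2 -> matches Beth
  - ticket 7 (Off by one): agent_id=NULL, no match -> dropped
So 2 of 7 rows are dropped.

SQL:
SELECT a.title, b.name AS agent
FROM tickets a
INNER JOIN agents b ON a.agent_id = b.id

Result:
title         | agent
--------------+------
Wrong total   | Karen
Timeout error | Karen
Export error  | Karen
Login fails   | Beth 
Stale cache   | Beth 


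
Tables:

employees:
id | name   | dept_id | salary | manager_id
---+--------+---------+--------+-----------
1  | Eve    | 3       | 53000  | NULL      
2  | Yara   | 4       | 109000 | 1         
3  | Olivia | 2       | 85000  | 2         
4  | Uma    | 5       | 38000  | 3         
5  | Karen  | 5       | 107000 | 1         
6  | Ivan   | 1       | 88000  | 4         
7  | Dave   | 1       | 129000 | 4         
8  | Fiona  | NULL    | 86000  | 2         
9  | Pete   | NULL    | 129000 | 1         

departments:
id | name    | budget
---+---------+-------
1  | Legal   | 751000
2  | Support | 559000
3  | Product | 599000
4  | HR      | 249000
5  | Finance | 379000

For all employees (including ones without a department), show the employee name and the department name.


LEFT JOIN keeps every row from employees (the left table); where dept_id has no match in departments, the department columns become NULL. Walk through each employee:
  - employee 1 (Eve): dept_id=3 -> matches Product
  - employee 2 (Yara): dept_id=4 -> matches HR
  - employee 3 (Olivia): dept_id=2 -> matches Support
  - employee 4 (Uma): dept_id=5 -> matches Finance
  - employee 5 (Karen): dept_id=5 -> matches Finance
  - employee 6 (Ivan): dept_id=1 -> matches Legal
  - employee 7 (Dave): dept_id=1 -> matches Legal
  - employee 8 (Fiona): dept_id=NULL, no match -> kept with NULL
  - employee 9 (Pete): dept_id=NULL, no match -> kept with NULL
All 9 rows appear; 2 have NULL department.

SQL:
SELECT a.name, b.name AS department
FROM employees a
LEFT JOIN departments b ON a.dept_id = b.id

Result:
name   | department
-------+-----------
Eve    | Product   
Yara   | HR        
Olivia | Support   
Uma    | Finance   
Karen  | Finance   
Ivan   | Legal     
Dave   | Legal     
Fiona  | NULL      
Pete   | NULL      


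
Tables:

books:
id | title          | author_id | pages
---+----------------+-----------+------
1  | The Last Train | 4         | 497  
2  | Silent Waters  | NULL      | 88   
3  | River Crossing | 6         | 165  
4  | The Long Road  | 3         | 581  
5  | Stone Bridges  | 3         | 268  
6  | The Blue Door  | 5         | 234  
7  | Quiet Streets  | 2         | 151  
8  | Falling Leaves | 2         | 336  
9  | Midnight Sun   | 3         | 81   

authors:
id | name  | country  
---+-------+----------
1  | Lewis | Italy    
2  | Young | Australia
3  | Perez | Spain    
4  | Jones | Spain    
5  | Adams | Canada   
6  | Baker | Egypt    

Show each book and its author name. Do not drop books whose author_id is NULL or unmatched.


LEFT JOIN keeps every row from books (the left table); where author_id has no match in authors, the author columns become NULL. Walk through each book:
  - book 1 (The Last Train): author_id=4 -> matches Jones
  - book 2 (Silent Waters): author_id=NULL, no match -> kept with NULL
  - book 3 (River Crossing): author_id=6 -> matches Baker
  - book 4 (The Long Road): author_id=3 -> matches Perez
  - book 5 (Stone Bridges): author_id=3 -> matches Perez
  - book 6 (The Blue Door): author_id=5 -> matches Adams
  - book 7 (Quiet Streets): author_id=2 -> matches Young
  - book 8 (Falling Leaves): author_id=2 -> matches Young
  - book 9 (Midnight Sun): author_id=3 -> matches Perez
All 9 rows appear; 1 has NULL author.

SQL:
SELECT a.title, b.name AS author
FROM books a
LEFT JOIN authors b ON a.author_id = b.id

Result:
title          | author
---------------+-------
The Last Train | Jones 
Silent Waters  | NULL  
River Crossing | Baker 
The Long Road  | Perez 
Stone Bridges  | Perez 
The Blue Door  | Adams 
Quiet Streets  | Young 
Falling Leaves | Young 
Midnight Sun   | Perez 


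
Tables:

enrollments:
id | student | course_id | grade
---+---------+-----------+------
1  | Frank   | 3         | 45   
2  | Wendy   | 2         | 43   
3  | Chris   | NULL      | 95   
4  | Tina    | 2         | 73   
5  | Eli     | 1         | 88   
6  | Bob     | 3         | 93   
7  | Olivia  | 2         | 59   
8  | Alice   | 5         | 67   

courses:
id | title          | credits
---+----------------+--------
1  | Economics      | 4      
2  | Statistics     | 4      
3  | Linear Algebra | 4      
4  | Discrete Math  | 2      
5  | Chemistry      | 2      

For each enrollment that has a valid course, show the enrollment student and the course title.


INNER JOIN keeps only enrollments rows whose course_id matches an id in courses. Walk through each enrollment:
  - enrollment 1 (Frank): course_id=3 -> matches Linear Algebra
  - enrollment 2 (Wendy): course_id=2 -> matches Statistics
  - enrollment 3 (Chris): course_id=NULL, no match -> dropped
  - enrollment 4 (Tina): course_id=2 -> matches Statistics
  - enrollment 5 (Eli): course_id=1 -> matches Economics
  - enrollment 6 (Bob): course_id=3 -> matches Linear Algebra
  - enrollment 7 (Olivia): course_id=2 -> matches Statistics
  - enrollment 8 (Alice): course_id=5 -> matches Chemistry
So 1 of 8 rows is dropped.

SQL:
SELECT a.student, b.title AS course
FROM enrollments a
INNER JOIN courses b ON a.course_id = b.id

Result:
student | course        
--------+---------------
Frank   | Linear Algebra
Wendy   | Statistics    
Tina    | Statistics    
Eli     | Economics     
Bob     | Linear Algebra
Olivia  | Statistics    
Alice   | Chemistry     


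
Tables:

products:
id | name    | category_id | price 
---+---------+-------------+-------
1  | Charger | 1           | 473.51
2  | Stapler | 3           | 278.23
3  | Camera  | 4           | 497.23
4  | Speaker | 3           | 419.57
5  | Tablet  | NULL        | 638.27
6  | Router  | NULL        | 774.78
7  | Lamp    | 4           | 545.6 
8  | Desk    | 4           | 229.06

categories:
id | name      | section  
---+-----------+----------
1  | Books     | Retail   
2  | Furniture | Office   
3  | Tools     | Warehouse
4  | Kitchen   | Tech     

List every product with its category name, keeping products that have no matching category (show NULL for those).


LEFT JOIN keeps every row from products (the left table); where category_id has no match in categories, the category columns become NULL. Walk through each product:
  - product 1 (Charger): category_id=1 -> matches Books
  - product 2 (Stapler): category_id=3 -> matches Tools
  - product 3 (Camera): category_id=4 -> matches Kitchen
  - product 4 (Speaker): category_id=3 -> matches Tools
  - product 5 (Tablet): category_id=NULL, no match -> kept with NULL
  - product 6 (Router): category_id=NULL, no match -> kept with NULL
  - product 7 (Lamp): category_id=4 -> matches Kitchen
  - product 8 (Desk): category_id=4 -> matches Kitchen
All 8 rows appear; 2 have NULL category.

SQL:
SELECT a.name, b.name AS category
FROM products a
LEFT JOIN categories b ON a.category_id = b.id

Result:
name    | category
--------+---------
Charger | Books   
Stapler | Tools   
Camera  | Kitchen 
Speaker | Tools   
Tablet  | NULL    
Router  | NULL    
Lamp    | Kitchen 
Desk    | Kitchen 


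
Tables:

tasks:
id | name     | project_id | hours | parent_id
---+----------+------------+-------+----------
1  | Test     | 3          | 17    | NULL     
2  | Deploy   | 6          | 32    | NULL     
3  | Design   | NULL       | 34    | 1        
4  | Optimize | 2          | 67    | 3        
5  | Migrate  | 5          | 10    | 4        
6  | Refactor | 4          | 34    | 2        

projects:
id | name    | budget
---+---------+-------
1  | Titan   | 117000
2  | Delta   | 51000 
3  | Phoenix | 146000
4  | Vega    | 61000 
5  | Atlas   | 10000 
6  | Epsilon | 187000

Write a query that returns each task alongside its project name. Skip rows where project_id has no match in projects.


INNER JOIN keeps only tasks rows whose project_id matches an id in projects. Walk through each task:
  - task 1 (Test): project_id=3 -> matches Phoenix
  - task 2 (Deploy): project_id=6 -> matches Epsilon
  - task 3 (Design): project_id=NULL, no match -> dropped
  - task 4 (Optimize): project_id=2 -> matches Delta
  - task 5 (Migrate): project_id=5 -> matches Atlas
  - task 6 (Refactor): project_id=4 -> matches Vega
So 1 of 6 rows is dropped.

SQL:
SELECT a.name, b.name AS project
FROM tasks a
INNER JOIN projects b ON a.project_id = b.id

Result:
name     | project
---------+--------
Test     | Phoenix
Deploy   | Epsilon
Optimize | Delta  
Migrate  | Atlas  
Refactor | Vega   


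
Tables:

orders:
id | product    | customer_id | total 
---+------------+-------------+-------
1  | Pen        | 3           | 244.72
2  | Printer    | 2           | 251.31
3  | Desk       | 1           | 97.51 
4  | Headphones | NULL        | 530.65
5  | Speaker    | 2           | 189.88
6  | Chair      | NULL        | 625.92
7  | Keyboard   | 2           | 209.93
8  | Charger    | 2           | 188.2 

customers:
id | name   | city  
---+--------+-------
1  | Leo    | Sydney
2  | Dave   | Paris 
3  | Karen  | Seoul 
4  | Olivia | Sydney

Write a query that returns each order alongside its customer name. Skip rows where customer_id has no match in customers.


INNER JOIN keeps only orders rows whose customer_id matches an id in customers. Walk through each order:
  - order 1 (Pen): customer_id=3 -> matches Karen
  - order 2 (Printer): customer_id=2 -> matches Dave
  - order 3 (Desk): customer_id=1 -> matches Leo
  - order 4 (Headphones): customer_id=NULL, no match -> dropped
  - order 5 (Speaker): customer_id=2 -> matches Dave
  - order 6 (Chair): customer_id=NULL, no match -> dropped
  - order 7 (Keyboard): customer_id=2 -> matches Dave
  - order 8 (Charger): customer_id=2 -> matches Dave
So 2 of 8 rows are dropped.

SQL:
SELECT a.product, b.name AS customer
FROM orders a
INNER JOIN customers b ON a.customer_id = b.id

Result:
product  | customer
---------+---------
Pen      | Karen   
Printer  | Dave    
Desk     | Leo     
Speaker  | Dave    
Keyboard | Dave    
Charger  | Dave    


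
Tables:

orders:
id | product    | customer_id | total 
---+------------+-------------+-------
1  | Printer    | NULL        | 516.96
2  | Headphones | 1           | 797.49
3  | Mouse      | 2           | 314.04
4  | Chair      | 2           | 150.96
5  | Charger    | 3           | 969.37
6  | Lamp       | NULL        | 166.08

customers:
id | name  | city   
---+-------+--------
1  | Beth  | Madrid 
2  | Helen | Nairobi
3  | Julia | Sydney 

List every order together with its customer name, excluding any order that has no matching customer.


INNER JOIN keeps only orders rows whose customer_id matches an id in customers. Walk through each order:
  - order 1 (Printer): customer_id=NULL, no match -> dropped
  - order 2 (Headphones): customer_id=1 -> matches Beth
  - order 3 (Mouse): customer_id=2 -> matches Helen
  - order 4 (Chair): customer_id=2 -> matches Helen
  - order 5 (Charger): customer_id=3 -> matches Julia
  - order 6 (Lamp): customer_id=NULL, no match -> dropped
So 2 of 6 rows are dropped.

SQL:
SELECT a.product, b.name AS customer
FROM orders a
INNER JOIN customers b ON a.customer_id = b.id

Result:
product    | customer
-----------+---------
Headphones | Beth    
Mouse      | Helen   
Chair      | Helen   
Charger    | Julia   


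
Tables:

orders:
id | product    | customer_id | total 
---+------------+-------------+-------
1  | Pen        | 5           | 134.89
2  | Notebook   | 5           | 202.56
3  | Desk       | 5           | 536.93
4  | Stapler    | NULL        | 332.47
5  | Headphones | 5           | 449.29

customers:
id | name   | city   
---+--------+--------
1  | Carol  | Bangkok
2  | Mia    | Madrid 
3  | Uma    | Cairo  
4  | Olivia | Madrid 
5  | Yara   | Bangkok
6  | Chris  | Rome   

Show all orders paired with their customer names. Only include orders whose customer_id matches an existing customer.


INNER JOIN keeps only orders rows whose customer_id matches an id in customers. Walk through each order:
  - order 1 (Pen): customer_id=5 -> matches Yara
  - order 2 (Notebook): customer_id=5 -> matches Yara
  - order 3 (Desk): customer_id=5 -> matches Yara
  - order 4 (Stapler): customer_id=NULL, no match -> dropped
  - order 5 (Headphones): customer_id=5 -> matches Yara
So 1 of 5 rows is dropped.

SQL:
SELECT a.product, b.name AS customer
FROM orders a
INNER JOIN customers b ON a.customer_id = b.id

Result:
product    | customer
-----------+---------
Pen        | Yara    
Notebook   | Yara    
Desk       | Yara    
Headphones | Yara    


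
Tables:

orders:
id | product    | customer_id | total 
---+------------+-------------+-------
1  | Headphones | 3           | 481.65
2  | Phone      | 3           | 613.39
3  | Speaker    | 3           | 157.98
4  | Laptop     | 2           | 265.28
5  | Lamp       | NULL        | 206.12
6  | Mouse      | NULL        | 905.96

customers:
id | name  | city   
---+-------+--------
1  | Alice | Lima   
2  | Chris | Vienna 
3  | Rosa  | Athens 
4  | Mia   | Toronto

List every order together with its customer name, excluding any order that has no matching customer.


INNER JOIN keeps only orders rows whose customer_id matches an id in customers. Walk through each order:
  - order 1 (Headphones): customer_id=3 -> matches Rosa
  - order 2 (Phone): customer_id=3 -> matches Rosa
  - order 3 (Speaker): customer_id=3 -> matches Rosa
  - order 4 (Laptop): customer_id=2 -> matches Chris
  - order 5 (Lamp): customer_id=NULL, no match -> dropped
  - order 6 (Mouse): customer_id=NULL, no match -> dropped
So 2 of 6 rows are dropped.

SQL:
SELECT a.product, b.name AS customer
FROM orders a
INNER JOIN customers b ON a.customer_id = b.id

Result:
product    | customer
-----------+---------
Headphones | Rosa    
Phone      | Rosa    
Speaker    | Rosa    
Laptop     | Chris   


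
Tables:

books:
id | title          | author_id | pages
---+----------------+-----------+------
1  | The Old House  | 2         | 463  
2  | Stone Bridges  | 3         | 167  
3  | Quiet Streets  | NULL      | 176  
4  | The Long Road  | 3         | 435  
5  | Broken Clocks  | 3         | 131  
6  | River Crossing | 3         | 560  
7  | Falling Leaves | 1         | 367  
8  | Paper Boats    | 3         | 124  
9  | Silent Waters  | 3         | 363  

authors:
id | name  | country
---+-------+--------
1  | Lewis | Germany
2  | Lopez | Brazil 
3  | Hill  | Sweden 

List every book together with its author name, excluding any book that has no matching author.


INNER JOIN keeps only books rows whose author_id matches an id in authors. Walk through each book:
  - book 1 (The Old House): author_id=2 -> matches Lopez
  - book 2 (Stone Bridges): author_id=3 -> matches Hill
  - book 3 (Quiet Streets): author_id=NULL, no match -> dropped
  - book 4 (The Long Road): author_id=3 -> matches Hill
  - book 5 (Broken Clocks): author_id=3 -> matches Hill
  - book 6 (River Crossing): author_id=3 -> matches Hill
  - book 7 (Falling Leaves): author_id=1 -> matches Lewis
  - book 8 (Paper Boats): author_id=3 -> matches Hill
  - book 9 (Silent Waters): author_id=3 -> matches Hill
So 1 of 9 rows is dropped.

SQL:
SELECT a.title, b.name AS author
FROM books a
INNER JOIN authors b ON a.author_id = b.id

Result:
title          | author
---------------+-------
The Old House  | Lopez 
Stone Bridges  | Hill  
The Long Road  | Hill  
Broken Clocks  | Hill  
River Crossing | Hill  
Falling Leaves | Lewis 
Paper Boats    | Hill  
Silent Waters  | Hill  


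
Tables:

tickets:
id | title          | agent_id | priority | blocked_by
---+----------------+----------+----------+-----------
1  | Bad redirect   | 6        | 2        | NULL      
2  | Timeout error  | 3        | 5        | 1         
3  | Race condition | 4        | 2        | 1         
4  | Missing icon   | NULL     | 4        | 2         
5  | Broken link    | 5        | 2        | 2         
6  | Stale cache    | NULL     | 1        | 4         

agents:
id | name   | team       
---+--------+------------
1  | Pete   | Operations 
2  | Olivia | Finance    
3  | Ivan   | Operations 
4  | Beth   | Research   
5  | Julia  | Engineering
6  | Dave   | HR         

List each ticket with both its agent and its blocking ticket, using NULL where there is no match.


Two LEFT JOINs from the same base table tickets: one to agents via agent_id, one to tickets itself via blocked_by. Both are LEFT so every ticket is preserved.
Match against agents:
  - ticket 1 (Bad redirect): agent_id=6 -> matches Dave
  - ticket 2 (Timeout error): agent_id=3 -> matches Ivan
  - ticket 3 (Race condition): agent_id=4 -> matches Beth
  - ticket 4 (Missing icon): agent_id=NULL, no match -> kept with NULL
  - ticket 5 (Broken link): agent_id=5 -> matches Julia
  - ticket 6 (Stale cache): agent_id=NULL, no match -> kept with NULL
Match against tickets (self):
  - ticket 1 (Bad redirect): blocked_by=NULL -> NULL
  - ticket 2 (Timeout error): blocked_by=1 -> Bad redirect
  - ticket 3 (Race condition): blocked_by=1 -> Bad redirect
  - ticket 4 (Missing icon): blocked_by=2 -> Timeout error
  - ticket 5 (Broken link): blocked_by=2 -> Timeout error
  - ticket 6 (Stale cache): blocked_by=4 -> Missing icon

SQL:
SELECT a.title, b.name AS agent, c.title AS blocked_by
FROM tickets a
LEFT JOIN agents b ON a.agent_id = b.id
LEFT JOIN tickets c ON a.blocked_by = c.id

Result:
title          | agent | blocked_by   
---------------+-------+--------------
Bad redirect   | Dave  | NULL         
Timeout error  | Ivan  | Bad redirect 
Race condition | Beth  | Bad redirect 
Missing icon   | NULL  | Timeout error
Broken link    | Julia | Timeout error
Stale cache    | NULL  | Missing icon 


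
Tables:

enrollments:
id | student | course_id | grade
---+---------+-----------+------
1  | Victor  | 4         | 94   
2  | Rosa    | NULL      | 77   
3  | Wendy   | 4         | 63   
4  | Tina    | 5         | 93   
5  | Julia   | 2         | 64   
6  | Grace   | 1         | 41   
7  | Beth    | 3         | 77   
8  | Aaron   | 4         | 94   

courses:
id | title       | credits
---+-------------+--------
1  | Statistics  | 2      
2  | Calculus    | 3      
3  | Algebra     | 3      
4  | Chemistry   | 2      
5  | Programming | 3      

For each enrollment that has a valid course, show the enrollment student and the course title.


INNER JOIN keeps only enrollments rows whose course_id matches an id in courses. Walk through each enrollment:
  - enrollment 1 (Victor): course_id=4 -> matches Chemistry
  - enrollment 2 (Rosa): course_id=NULL, no match -> dropped
  - enrollment 3 (Wendy): course_id=4 -> matches Chemistry
  - enrollment 4 (Tina): course_id=5 -> matches Programming
  - enrollment 5 (Julia): course_id=2 -> matches Calculus
  - enrollment 6 (Grace): course_id=1 -> matches Statistics
  - enrollment 7 (Beth): course_id=3 -> matches Algebra
  - enrollment 8 (Aaron): course_id=4 -> matches Chemistry
So 1 of 8 rows is dropped.

SQL:
SELECT a.student, b.title AS course
FROM enrollments a
INNER JOIN courses b ON a.course_id = b.id

Result:
student | course     
--------+------------
Victor  | Chemistry  
Wendy   | Chemistry  
Tina    | Programming
Julia   | Calculus   
Grace   | Statistics 
Beth    | Algebra    
Aaron   | Chemistry  


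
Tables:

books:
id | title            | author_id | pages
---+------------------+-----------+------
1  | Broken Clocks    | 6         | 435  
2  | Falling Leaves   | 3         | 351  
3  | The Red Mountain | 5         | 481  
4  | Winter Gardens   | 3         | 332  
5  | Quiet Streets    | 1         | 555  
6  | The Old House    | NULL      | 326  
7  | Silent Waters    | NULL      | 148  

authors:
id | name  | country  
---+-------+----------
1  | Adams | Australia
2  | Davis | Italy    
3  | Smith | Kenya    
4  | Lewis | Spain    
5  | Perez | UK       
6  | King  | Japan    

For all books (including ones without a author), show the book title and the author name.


LEFT JOIN keeps every row from books (the left table); where author_id has no match in authors, the author columns become NULL. Walk through each book:
  - book 1 (Broken Clocks): author_id=6 -> matches King
  - book 2 (Falling Leaves): author_id=3 -> matches Smith
  - book 3 (The Red Mountain): author_id=5 -> matches Perez
  - book 4 (Winter Gardens): author_id=3 -> matches Smith
  - book 5 (Quiet Streets): author_id=1 -> matches Adams
  - book 6 (The Old House): author_id=NULL, no match -> kept with NULL
  - book 7 (Silent Waters): author_id=NULL, no match -> kept with NULL
All 7 rows appear; 2 have NULL author.

SQL:
SELECT a.title, b.name AS author
FROM books a
LEFT JOIN authors b ON a.author_id = b.id

Result:
title            | author
-----------------+-------
Broken Clocks    | King  
Falling Leaves   | Smith 
The Red Mountain | Perez 
Winter Gardens   | Smith 
Quiet Streets    | Adams 
The Old House    | NULL  
Silent Waters    | NULL  


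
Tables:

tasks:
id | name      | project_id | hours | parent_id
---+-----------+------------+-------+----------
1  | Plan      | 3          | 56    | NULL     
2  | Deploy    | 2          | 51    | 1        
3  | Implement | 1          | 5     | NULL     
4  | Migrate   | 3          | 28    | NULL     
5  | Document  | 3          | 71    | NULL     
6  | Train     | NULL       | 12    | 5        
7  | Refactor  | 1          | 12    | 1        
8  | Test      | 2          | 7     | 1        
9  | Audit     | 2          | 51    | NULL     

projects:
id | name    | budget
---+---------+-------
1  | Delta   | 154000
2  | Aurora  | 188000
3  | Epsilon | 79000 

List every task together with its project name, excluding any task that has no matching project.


INNER JOIN keeps only tasks rows whose project_id matches an id in projects. Walk through each task:
  - task 1 (Plan): project_id=3 -> matches Epsilon
  - task 2 (Deploy): project_id=2 -> matches Aurora
  - task 3 (Implement): project_id=1 -> matches Delta
  - task 4 (Migrate): project_id=3 -> matches Epsilon
  - task 5 (Document): project_id=3 -> matches Epsilon
  - task 6 (Train): project_id=NULL, no match -> dropped
  - task 7 (Refactor): project_id=1 -> matches Delta
  - task 8 (Test): project_id=2 -> matches Aurora
  - task 9 (Audit): project_id=2 -> matches Aurora
So 1 of 9 rows is dropped.

SQL:
SELECT a.name, b.name AS project
FROM tasks a
INNER JOIN projects b ON a.project_id = b.id

Result:
name      | project
----------+--------
Plan      | Epsilon
Deploy    | Aurora 
Implement | Delta  
Migrate   | Epsilon
Document  | Epsilon
Refactor  | Delta  
Test      | Aurora 
Audit     | Aurora 


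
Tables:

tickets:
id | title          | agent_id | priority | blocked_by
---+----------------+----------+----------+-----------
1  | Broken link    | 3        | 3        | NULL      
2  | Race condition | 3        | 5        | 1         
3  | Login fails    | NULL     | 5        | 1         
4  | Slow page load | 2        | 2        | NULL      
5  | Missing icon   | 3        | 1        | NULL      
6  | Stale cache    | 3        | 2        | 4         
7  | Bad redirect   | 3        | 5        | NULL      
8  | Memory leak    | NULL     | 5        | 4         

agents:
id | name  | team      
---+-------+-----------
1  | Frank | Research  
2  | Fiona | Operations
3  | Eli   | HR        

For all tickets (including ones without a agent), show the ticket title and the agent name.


LEFT JOIN keeps every row from tickets (the left table); where agent_id has no match in agents, the agent columns become NULL. Walk through each ticket:
  - ticket 1 (Broken link): agent_id=3 -> matches Eli
  - ticket 2 (Race condition): agent_id=3 -> matches Eli
  - ticket 3 (Login fails): agent_id=NULL, no match -> kept with NULL
  - ticket 4 (Slow page load): agent_id=2 -> matches Fiona
  - ticket 5 (Missing icon): agent_id=3 -> matches Eli
  - ticket 6 (Stale cache): agent_id=3 -> matches Eli
  - ticket 7 (Bad redirect): agent_id=3 -> matches Eli
  - ticket 8 (Memory leak): agent_id=NULL, no match -> kept with NULL
All 8 rows appear; 2 have NULL agent.

SQL:
SELECT a.title, b.name AS agent
FROM tickets a
LEFT JOIN agents b ON a.agent_id = b.id

Result:
title          | agent
---------------+------
Broken link    | Eli  
Race condition | Eli  
Login fails    | NULL 
Slow page load | Fiona
Missing icon   | Eli  
Stale cache    | Eli  
Bad redirect   | Eli  
Memory leak    | NULL 


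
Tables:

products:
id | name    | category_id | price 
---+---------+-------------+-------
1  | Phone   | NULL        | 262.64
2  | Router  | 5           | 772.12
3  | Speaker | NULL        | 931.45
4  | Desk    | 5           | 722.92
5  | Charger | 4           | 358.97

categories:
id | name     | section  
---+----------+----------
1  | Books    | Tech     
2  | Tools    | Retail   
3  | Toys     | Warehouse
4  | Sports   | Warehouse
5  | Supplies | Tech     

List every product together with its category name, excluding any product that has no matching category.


INNER JOIN keeps only products rows whose category_id matches an id in categories. Walk through each product:
  - product 1 (Phone): category_id=NULL, no match -> dropped
  - product 2 (Router): category_id=5 -> matches Supplies
  - product 3 (Speaker): category_id=NULL, no match -> dropped
  - product 4 (Desk): category_id=5 -> matches Supplies
  - product 5 (Charger): category_id=4 -> matches Sports
So 2 of 5 rows are dropped.

SQL:
SELECT a.name, b.name AS category
FROM products a
INNER JOIN categories b ON a.category_id = b.id

Result:
name    | category
--------+---------
Router  | Supplies
Desk    | Supplies
Charger | Sports  


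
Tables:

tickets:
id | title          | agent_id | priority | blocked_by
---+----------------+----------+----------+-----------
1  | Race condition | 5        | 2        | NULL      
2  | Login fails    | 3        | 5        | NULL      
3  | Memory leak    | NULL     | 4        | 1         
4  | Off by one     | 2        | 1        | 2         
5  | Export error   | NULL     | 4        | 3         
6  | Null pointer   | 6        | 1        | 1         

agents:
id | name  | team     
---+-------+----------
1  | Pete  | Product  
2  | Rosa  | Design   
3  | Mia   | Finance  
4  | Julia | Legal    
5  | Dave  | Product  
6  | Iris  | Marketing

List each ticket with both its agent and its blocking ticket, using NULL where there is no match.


Two LEFT JOINs from the same base table tickets: one to agents via agent_id, one to tickets itself via blocked_by. Both are LEFT so every ticket is preserved.
Match against agents:
  - ticket 1 (Race condition): agent_id=5 -> matches Dave
  - ticket 2 (Login fails): agent_id=3 -> matches Mia
  - ticket 3 (Memory leak): agent_id=NULL, no match -> kept with NULL
  - ticket 4 (Off by one): agent_id=2 -> matches Rosa
  - ticket 5 (Export error): agent_id=NULL, no match -> kept with NULL
  - ticket 6 (Null pointer): agent_id=6 -> matches Iris
Match against tickets (self):
  - ticket 1 (Race condition): blocked_by=NULL -> NULL
  - ticket 2 (Login fails): blocked_by=NULL -> NULL
  - ticket 3 (Memory leak): blocked_by=1 -> Race condition
  - ticket 4 (Off by one): blocked_by=2 -> Login fails
  - ticket 5 (Export error): blocked_by=3 -> Memory leak
  - ticket 6 (Null pointer): blocked_by=1 -> Race condition

SQL:
SELECT a.title, b.name AS agent, c.title AS blocked_by
FROM tickets a
LEFT JOIN agents b ON a.agent_id = b.id
LEFT JOIN tickets c ON a.blocked_by = c.id

Result:
title          | agent | blocked_by    
---------------+-------+---------------
Race condition | Dave  | NULL          
Login fails    | Mia   | NULL          
Memory leak    | NULL  | Race condition
Off by one     | Rosa  | Login fails   
Export error   | NULL  | Memory leak   
Null pointer   | Iris  | Race condition


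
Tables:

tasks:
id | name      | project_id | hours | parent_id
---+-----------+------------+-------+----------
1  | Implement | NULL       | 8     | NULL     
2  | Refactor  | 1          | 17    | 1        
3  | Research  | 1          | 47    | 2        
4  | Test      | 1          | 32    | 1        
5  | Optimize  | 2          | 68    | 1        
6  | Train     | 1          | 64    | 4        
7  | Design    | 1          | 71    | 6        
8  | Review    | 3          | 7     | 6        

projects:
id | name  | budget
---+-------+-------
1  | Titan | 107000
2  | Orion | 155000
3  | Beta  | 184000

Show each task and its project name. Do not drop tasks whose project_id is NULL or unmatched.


LEFT JOIN keeps every row from tasks (the left table); where project_id has no match in projects, the project columns become NULL. Walk through each task:
  - task 1 (Implement): project_id=NULL, no match -> kept with NULL
  - task 2 (Refactor): project_id=1 -> matches Titan
  - task 3 (Research): project_id=1 -> matches Titan
  - task 4 (Test): project_id=1 -> matches Titan
  - task 5 (Optimize): project_id=2 -> matches Orion
  - task 6 (Train): project_id=1 -> matches Titan
  - task 7 (Design): project_id=1 -> matches Titan
  - task 8 (Review): project_id=3 -> matches Beta
All 8 rows appear; 1 has NULL project.

SQL:
SELECT a.name, b.name AS project
FROM tasks a
LEFT JOIN projects b ON a.project_id = b.id

Result:
name      | project
----------+--------
Implement | NULL   
Refactor  | Titan  
Research  | Titan  
Test      | Titan  
Optimize  | Orion  
Train     | Titan  
Design    | Titan  
Review    | Beta   


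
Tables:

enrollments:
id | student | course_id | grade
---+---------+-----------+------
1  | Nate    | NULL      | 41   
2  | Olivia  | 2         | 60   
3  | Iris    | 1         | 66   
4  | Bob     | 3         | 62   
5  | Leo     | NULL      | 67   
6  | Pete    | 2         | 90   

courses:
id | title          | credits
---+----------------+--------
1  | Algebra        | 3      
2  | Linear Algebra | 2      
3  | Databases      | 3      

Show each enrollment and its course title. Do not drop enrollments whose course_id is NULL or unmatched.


LEFT JOIN keeps every row from enrollments (the left table); where course_id has no match in courses, the course columns become NULL. Walk through each enrollment:
  - enrollment 1 (Nate): course_id=NULL, no match -> kept with NULL
  - enrollment 2 (Olivia): course_id=2 -> matches Linear Algebra
  - enrollment 3 (Iris): course_id=1 -> matches Algebra
  - enrollment 4 (Bob): course_id=3 -> matches Databases
  - enrollment 5 (Leo): course_id=NULL, no match -> kept with NULL
  - enrollment 6 (Pete): course_id=2 -> matches Linear Algebra
All 6 rows appear; 2 have NULL course.

SQL:
SELECT a.student, b.title AS course
FROM enrollments a
LEFT JOIN courses b ON a.course_id = b.id

Result:
student | course        
--------+---------------
Nate    | NULL          
Olivia  | Linear Algebra
Iris    | Algebra       
Bob     | Databases     
Leo     | NULL          
Pete    | Linear Algebra


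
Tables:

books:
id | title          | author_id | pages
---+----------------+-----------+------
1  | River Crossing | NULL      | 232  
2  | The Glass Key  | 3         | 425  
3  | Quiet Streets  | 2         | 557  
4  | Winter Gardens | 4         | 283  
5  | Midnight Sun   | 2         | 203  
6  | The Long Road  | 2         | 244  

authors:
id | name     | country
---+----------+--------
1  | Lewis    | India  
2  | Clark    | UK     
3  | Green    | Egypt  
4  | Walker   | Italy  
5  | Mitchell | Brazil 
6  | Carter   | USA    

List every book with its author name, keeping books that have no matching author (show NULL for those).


LEFT JOIN keeps every row from books (the left table); where author_id has no match in authors, the author columns become NULL. Walk through each book:
  - book 1 (River Crossing): author_id=NULL, no match -> kept with NULL
  - book 2 (The Glass Key): author_id=3 -> matches Green
  - book 3 (Quiet Streets): author_id=2 -> matches Clark
  - book 4 (Winter Gardens): author_id=4 -> matches Walker
  - book 5 (Midnight Sun): author_id=2 -> matches Clark
  - book 6 (The Long Road): author_id=2 -> matches Clark
All 6 rows appear; 1 has NULL author.

SQL:
SELECT a.title, b.name AS author
FROM books a
LEFT JOIN authors b ON a.author_id = b.id

Result:
title          | author
---------------+-------
River Crossing | NULL  
The Glass Key  | Green 
Quiet Streets  | Clark 
Winter Gardens | Walker
Midnight Sun   | Clark 
The Long Road  | Clark 


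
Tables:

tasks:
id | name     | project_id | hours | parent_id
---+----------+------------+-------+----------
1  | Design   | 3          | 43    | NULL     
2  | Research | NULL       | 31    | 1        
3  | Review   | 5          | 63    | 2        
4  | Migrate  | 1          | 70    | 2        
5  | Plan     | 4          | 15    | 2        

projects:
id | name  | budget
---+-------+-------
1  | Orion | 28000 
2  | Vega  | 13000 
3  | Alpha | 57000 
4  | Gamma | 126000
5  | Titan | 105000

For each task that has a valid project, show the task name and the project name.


INNER JOIN keeps only tasks rows whose project_id matches an id in projects. Walk through each task:
  - task 1 (Design): project_id=3 -> matches Alpha
  - task 2 (Research): project_id=NULL, no match -> dropped
  - task 3 (Review): project_id=5 -> matches Titan
  - task 4 (Migrate): project_id=1 -> matches Orion
  - task 5 (Plan): project_id=4 -> matches Gamma
So 1 of 5 rows is dropped.

SQL:
SELECT a.name, b.name AS project
FROM tasks a
INNER JOIN projects b ON a.project_id = b.id

Result:
name    | project
--------+--------
Design  | Alpha  
Review  | Titan  
Migrate | Orion  
Plan    | Gamma  


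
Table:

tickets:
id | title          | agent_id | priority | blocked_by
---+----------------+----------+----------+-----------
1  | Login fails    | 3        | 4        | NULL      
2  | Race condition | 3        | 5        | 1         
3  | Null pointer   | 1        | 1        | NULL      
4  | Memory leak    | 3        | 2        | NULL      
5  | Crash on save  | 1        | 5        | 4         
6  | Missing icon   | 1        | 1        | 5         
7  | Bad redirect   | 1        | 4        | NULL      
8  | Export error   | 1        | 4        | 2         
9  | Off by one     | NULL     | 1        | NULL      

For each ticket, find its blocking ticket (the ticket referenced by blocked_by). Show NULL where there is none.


This is a self-join: tickets is joined to a second copy of itself, matching each row's blocked_by to another row's id. Use LEFT JOIN so rows with blocked_by=NULL are kept.
  - ticket 1 (Login fails): blocked_by=NULL -> NULL
  - ticket 2 (Race condition): blocked_by=1 -> Login fails
  - ticket 3 (Null pointer): blocked_by=NULL -> NULL
  - ticket 4 (Memory leak): blocked_by=NULL -> NULL
  - ticket 5 (Crash on save): blocked_by=4 -> Memory leak
  - ticket 6 (Missing icon): blocked_by=5 -> Crash on save
  - ticket 7 (Bad redirect): blocked_by=NULL -> NULL
  - ticket 8 (Export error): blocked_by=2 -> Race condition
  - ticket 9 (Off by one): blocked_by=NULL -> NULL

SQL:
SELECT a.title AS item, b.title AS blocked_by
FROM tickets a
LEFT JOIN tickets b ON a.blocked_by = b.id

Result:
item           | blocked_by    
---------------+---------------
Login fails    | NULL          
Race condition | Login fails   
Null pointer   | NULL          
Memory leak    | NULL          
Crash on save  | Memory leak   
Missing icon   | Crash on save 
Bad redirect   | NULL          
Export error   | Race condition
Off by one     | NULL          


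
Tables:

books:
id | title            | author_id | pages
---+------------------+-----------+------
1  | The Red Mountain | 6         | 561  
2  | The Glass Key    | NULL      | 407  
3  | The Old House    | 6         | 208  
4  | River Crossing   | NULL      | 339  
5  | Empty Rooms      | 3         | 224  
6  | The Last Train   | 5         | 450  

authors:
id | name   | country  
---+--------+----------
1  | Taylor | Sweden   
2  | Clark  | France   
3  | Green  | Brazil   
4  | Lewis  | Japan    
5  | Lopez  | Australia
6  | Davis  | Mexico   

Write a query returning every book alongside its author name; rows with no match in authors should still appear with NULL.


LEFT JOIN keeps every row from books (the left table); where author_id has no match in authors, the author columns become NULL. Walk through each book:
  - book 1 (The Red Mountain): author_id=6 -> matches Davis
  - book 2 (The Glass Key): author_id=NULL, no match -> kept with NULL
  - book 3 (The Old House): author_id=6 -> matches Davis
  - book 4 (River Crossing): author_id=NULL, no match -> kept with NULL
  - book 5 (Empty Rooms): author_id=3 -> matches Green
  - book 6 (The Last Train): author_id=5 -> matches Lopez
All 6 rows appear; 2 have NULL author.

SQL:
SELECT a.title, b.name AS author
FROM books a
LEFT JOIN authors b ON a.author_id = b.id

Result:
title            | author
-----------------+-------
The Red Mountain | Davis 
The Glass Key    | NULL  
The Old House    | Davis 
River Crossing   | NULL  
Empty Rooms      | Green 
The Last Train   | Lopez 
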